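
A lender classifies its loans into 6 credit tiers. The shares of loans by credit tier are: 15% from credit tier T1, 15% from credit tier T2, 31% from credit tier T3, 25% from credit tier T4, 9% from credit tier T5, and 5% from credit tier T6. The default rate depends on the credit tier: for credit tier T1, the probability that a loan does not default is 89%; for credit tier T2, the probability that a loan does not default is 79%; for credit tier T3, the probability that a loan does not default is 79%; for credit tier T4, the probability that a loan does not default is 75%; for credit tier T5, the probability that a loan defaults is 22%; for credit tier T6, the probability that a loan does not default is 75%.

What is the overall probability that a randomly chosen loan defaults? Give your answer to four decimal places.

P(D) ≈ 0.2079

P(D|T1) = 1 − 0.89 = 0.11.
P(D|T2) = 1 − 0.79 = 0.21.
P(D|T3) = 1 − 0.79 = 0.21.
P(D|T4) = 1 − 0.75 = 0.25.
P(D|T6) = 1 − 0.75 = 0.25.
P(D) = P(D|T1)·P(T1) + P(D|T2)·P(T2) + P(D|T3)·P(T3) + P(D|T4)·P(T4) + P(D|T5)·P(T5) + P(D|T6)·P(T6)
      = 0.11·0.15 + 0.21·0.15 + 0.21·0.31 + 0.25·0.25 + 0.22·0.09 + 0.25·0.05
      = 0.0165 + 0.0315 + 0.0651 + 0.0625 + 0.0198 + 0.0125 = 0.2079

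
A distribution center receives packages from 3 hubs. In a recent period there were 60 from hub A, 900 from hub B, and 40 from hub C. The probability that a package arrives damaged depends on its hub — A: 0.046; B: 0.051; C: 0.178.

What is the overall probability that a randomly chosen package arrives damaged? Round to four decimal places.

Total: 60 + 900 + 40 = 1000.
P(A) = 60/1000 = 0.06. P(B) = 900/1000 = 0.9. P(C) = 40/1000 = 0.04.
P(D) = P(D|A)·P(A) + P(D|B)·P(B) + P(D|C)·P(C)
      = 0.046·0.06 + 0.051·0.9 + 0.178·0.04
      = 0.00276 + 0.0459 + 0.00712 = 0.05578

0.0558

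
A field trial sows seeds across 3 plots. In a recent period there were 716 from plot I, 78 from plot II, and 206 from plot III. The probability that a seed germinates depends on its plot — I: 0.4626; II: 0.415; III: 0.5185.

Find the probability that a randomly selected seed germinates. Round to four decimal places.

Total: 716 + 78 + 206 = 1000.
P(I) = 716/1000 = 0.716. P(II) = 78/1000 = 0.078. P(III) = 206/1000 = 0.206.
P(G) = P(G|I)·P(I) + P(G|II)·P(II) + P(G|III)·P(III)
      = 0.4626·0.716 + 0.415·0.078 + 0.5185·0.206
      = 0.3312216 + 0.03237 + 0.106811 = 0.4704026

0.4704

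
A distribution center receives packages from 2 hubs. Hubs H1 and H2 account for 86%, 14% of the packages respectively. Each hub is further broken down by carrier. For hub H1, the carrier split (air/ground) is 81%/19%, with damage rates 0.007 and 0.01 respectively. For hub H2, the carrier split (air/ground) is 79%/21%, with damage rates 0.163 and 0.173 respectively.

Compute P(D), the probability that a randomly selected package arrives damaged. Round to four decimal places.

P(D|H1) = 0.81·0.007 + 0.19·0.01 = 0.00567 + 0.0019 = 0.00757
P(D|H2) = 0.79·0.163 + 0.21·0.173 = 0.12877 + 0.03633 = 0.1651
By total probability over the outer partition,
P(D) = 0.86·0.00757 + 0.14·0.1651
      = 0.0065102 + 0.023114 = 0.0296242

0.0296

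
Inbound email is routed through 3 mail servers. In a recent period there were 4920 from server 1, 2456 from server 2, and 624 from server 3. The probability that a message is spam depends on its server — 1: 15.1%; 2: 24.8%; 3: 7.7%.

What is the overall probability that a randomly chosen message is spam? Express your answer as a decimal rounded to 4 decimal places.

P(S) ≈ 0.1750

Total: 4920 + 2456 + 624 = 8000.
P(1) = 4920/8000 = 0.615. P(2) = 2456/8000 = 0.307. P(3) = 624/8000 = 0.078.
Summing over the partition,
P(S) = P(S|1)·P(1) + P(S|2)·P(2) + P(S|3)·P(3)
      = 0.151·0.615 + 0.248·0.307 + 0.077·0.078
      = 0.092865 + 0.076136 + 0.006006 = 0.175007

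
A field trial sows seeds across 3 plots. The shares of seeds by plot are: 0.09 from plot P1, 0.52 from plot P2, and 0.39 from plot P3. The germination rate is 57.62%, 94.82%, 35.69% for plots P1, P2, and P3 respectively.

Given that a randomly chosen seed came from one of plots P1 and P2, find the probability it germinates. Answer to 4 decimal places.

Let S = {P1, P2}.
P(S) = 0.09 + 0.52 = 0.61.
P(G ∩ S) = 0.5762·0.09 + 0.9482·0.52 = 0.051858 + 0.493064 = 0.544922.
P(G | S) = 0.544922 / 0.61 = 0.893315…

P(G|S) ≈ 0.8933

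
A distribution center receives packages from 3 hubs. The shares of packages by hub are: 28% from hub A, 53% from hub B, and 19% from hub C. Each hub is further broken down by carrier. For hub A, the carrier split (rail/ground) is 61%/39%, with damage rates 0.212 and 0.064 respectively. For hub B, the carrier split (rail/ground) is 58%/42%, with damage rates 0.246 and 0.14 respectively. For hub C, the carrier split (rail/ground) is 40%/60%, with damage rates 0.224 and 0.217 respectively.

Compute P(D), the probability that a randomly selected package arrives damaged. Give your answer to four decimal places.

0.1917

P(D|A) = 0.61·0.212 + 0.39·0.064 = 0.12932 + 0.02496 = 0.15428
P(D|B) = 0.58·0.246 + 0.42·0.14 = 0.14268 + 0.0588 = 0.20148
P(D|C) = 0.4·0.224 + 0.6·0.217 = 0.0896 + 0.1302 = 0.2198
By total probability over the outer partition,
P(D) = 0.28·0.15428 + 0.53·0.20148 + 0.19·0.2198
      = 0.0431984 + 0.1067844 + 0.041762 = 0.1917448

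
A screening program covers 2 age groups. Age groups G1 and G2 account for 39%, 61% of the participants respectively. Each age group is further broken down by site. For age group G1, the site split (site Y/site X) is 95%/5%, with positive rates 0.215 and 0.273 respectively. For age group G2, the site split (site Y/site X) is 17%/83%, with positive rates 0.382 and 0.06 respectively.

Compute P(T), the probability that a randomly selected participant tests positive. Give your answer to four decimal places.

P(T|G1) = 0.95·0.215 + 0.05·0.273 = 0.20425 + 0.01365 = 0.2179
P(T|G2) = 0.17·0.382 + 0.83·0.06 = 0.06494 + 0.0498 = 0.11474
By total probability over the outer partition,
P(T) = 0.39·0.2179 + 0.61·0.11474
      = 0.084981 + 0.0699914 = 0.1549724

0.1550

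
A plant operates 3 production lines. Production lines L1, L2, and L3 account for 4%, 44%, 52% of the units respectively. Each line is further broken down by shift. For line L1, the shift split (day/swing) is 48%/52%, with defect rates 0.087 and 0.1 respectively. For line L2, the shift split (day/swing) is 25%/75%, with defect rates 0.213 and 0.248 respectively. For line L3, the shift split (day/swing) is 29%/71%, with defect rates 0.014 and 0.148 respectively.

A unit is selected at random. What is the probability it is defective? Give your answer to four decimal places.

0.1658

P(D|L1) = 0.48·0.087 + 0.52·0.1 = 0.04176 + 0.052 = 0.09376
P(D|L2) = 0.25·0.213 + 0.75·0.248 = 0.05325 + 0.186 = 0.23925
P(D|L3) = 0.29·0.014 + 0.71·0.148 = 0.00406 + 0.10508 = 0.10914
Then overall,
P(D) = 0.04·0.09376 + 0.44·0.23925 + 0.52·0.10914
      = 0.0037504 + 0.10527 + 0.0567528 = 0.1657732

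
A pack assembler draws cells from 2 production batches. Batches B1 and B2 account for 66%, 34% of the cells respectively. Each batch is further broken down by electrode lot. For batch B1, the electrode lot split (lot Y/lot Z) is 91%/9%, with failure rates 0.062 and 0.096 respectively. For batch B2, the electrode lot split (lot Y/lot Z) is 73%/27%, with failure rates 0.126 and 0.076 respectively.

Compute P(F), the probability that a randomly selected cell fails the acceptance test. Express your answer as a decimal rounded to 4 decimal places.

P(F|B1) = 0.91·0.062 + 0.09·0.096 = 0.05642 + 0.00864 = 0.06506
P(F|B2) = 0.73·0.126 + 0.27·0.076 = 0.09198 + 0.02052 = 0.1125
By total probability over the outer partition,
P(F) = 0.66·0.06506 + 0.34·0.1125
      = 0.0429396 + 0.03825 = 0.0811896

P(F) ≈ 0.0812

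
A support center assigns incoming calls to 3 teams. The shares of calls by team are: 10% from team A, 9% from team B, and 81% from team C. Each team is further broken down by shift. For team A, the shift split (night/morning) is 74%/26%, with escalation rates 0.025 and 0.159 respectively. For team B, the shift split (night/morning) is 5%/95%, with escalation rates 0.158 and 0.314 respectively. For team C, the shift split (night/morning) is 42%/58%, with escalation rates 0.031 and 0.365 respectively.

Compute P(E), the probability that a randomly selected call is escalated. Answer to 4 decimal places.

P(E|A) = 0.74·0.025 + 0.26·0.159 = 0.0185 + 0.04134 = 0.05984
P(E|B) = 0.05·0.158 + 0.95·0.314 = 0.0079 + 0.2983 = 0.3062
P(E|C) = 0.42·0.031 + 0.58·0.365 = 0.01302 + 0.2117 = 0.22472
Then overall,
P(E) = 0.1·0.05984 + 0.09·0.3062 + 0.81·0.22472
      = 0.005984 + 0.027558 + 0.1820232 = 0.2155652

0.2156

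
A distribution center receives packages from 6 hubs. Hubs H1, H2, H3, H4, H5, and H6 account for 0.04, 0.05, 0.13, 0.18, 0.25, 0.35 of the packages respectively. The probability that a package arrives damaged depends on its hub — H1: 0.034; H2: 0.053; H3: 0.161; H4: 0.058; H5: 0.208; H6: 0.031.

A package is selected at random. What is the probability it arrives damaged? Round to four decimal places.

P(D) ≈ 0.0982

By the law of total probability,
P(D) = P(D|H1)·P(H1) + P(D|H2)·P(H2) + P(D|H3)·P(H3) + P(D|H4)·P(H4) + P(D|H5)·P(H5) + P(D|H6)·P(H6)
      = 0.034·0.04 + 0.053·0.05 + 0.161·0.13 + 0.058·0.18 + 0.208·0.25 + 0.031·0.35
      = 0.00136 + 0.00265 + 0.02093 + 0.01044 + 0.052 + 0.01085 = 0.09823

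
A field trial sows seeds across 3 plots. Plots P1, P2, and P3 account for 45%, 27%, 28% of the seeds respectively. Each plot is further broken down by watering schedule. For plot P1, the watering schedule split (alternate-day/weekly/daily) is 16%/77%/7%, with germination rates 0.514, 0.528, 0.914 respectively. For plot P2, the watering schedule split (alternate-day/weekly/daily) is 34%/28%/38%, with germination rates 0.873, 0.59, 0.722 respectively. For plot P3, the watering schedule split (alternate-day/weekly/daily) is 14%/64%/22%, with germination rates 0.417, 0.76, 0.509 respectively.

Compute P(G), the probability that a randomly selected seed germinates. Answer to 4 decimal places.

P(G|P1) = 0.16·0.514 + 0.77·0.528 + 0.07·0.914 = 0.08224 + 0.40656 + 0.06398 = 0.55278
P(G|P2) = 0.34·0.873 + 0.28·0.59 + 0.38·0.722 = 0.29682 + 0.1652 + 0.27436 = 0.73638
P(G|P3) = 0.14·0.417 + 0.64·0.76 + 0.22·0.509 = 0.05838 + 0.4864 + 0.11198 = 0.65676
Then overall,
P(G) = 0.45·0.55278 + 0.27·0.73638 + 0.28·0.65676
      = 0.248751 + 0.1988226 + 0.1838928 = 0.6314664

P(G) ≈ 0.6315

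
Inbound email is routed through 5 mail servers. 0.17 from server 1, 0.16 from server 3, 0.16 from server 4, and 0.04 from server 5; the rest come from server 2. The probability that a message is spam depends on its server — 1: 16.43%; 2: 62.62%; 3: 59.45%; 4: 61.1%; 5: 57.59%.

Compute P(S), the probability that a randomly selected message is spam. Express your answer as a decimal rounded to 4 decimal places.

0.5382

P(2) = 1 − (0.17 + 0.16 + 0.16 + 0.04) = 0.47.
By the law of total probability,
P(S) = P(S|1)·P(1) + P(S|2)·P(2) + P(S|3)·P(3) + P(S|4)·P(4) + P(S|5)·P(5)
      = 0.1643·0.17 + 0.6262·0.47 + 0.5945·0.16 + 0.611·0.16 + 0.5759·0.04
      = 0.027931 + 0.294314 + 0.09512 + 0.09776 + 0.023036 = 0.538161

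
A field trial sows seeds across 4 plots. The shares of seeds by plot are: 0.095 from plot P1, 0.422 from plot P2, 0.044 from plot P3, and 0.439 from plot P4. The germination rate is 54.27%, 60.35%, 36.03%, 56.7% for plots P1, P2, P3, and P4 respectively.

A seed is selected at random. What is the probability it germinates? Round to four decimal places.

0.5710

By the law of total probability,
P(G) = P(G|P1)·P(P1) + P(G|P2)·P(P2) + P(G|P3)·P(P3) + P(G|P4)·P(P4)
      = 0.5427·0.095 + 0.6035·0.422 + 0.3603·0.044 + 0.567·0.439
      = 0.0515565 + 0.254677 + 0.0158532 + 0.248913 = 0.5709997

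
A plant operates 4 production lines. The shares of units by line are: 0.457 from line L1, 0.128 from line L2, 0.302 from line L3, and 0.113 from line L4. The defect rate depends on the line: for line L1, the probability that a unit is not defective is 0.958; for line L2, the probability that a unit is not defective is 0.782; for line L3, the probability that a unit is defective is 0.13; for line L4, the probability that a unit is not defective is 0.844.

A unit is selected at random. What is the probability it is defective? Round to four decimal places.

P(D|L1) = 1 − 0.958 = 0.042.
P(D|L2) = 1 − 0.782 = 0.218.
P(D|L4) = 1 − 0.844 = 0.156.
P(D) = P(D|L1)·P(L1) + P(D|L2)·P(L2) + P(D|L3)·P(L3) + P(D|L4)·P(L4)
      = 0.042·0.457 + 0.218·0.128 + 0.13·0.302 + 0.156·0.113
      = 0.019194 + 0.027904 + 0.03926 + 0.017628 = 0.103986

0.1040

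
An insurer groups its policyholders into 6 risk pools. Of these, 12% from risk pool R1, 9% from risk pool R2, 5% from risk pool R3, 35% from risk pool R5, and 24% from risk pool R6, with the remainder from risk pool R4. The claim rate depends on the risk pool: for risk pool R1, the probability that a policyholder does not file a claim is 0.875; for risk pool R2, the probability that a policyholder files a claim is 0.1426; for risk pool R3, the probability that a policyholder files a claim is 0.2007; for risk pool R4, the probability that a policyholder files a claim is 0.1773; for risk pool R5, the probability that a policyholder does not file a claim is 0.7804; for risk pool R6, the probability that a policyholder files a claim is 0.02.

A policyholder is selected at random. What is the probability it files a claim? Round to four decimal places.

P(C) ≈ 0.1461

P(R4) = 1 − (0.12 + 0.09 + 0.05 + 0.35 + 0.24) = 0.15.
P(C|R1) = 1 − 0.875 = 0.125.
P(C|R5) = 1 − 0.7804 = 0.2196.
P(C) = P(C|R1)·P(R1) + P(C|R2)·P(R2) + P(C|R3)·P(R3) + P(C|R4)·P(R4) + P(C|R5)·P(R5) + P(C|R6)·P(R6)
      = 0.125·0.12 + 0.1426·0.09 + 0.2007·0.05 + 0.1773·0.15 + 0.2196·0.35 + 0.02·0.24
      = 0.015 + 0.012834 + 0.010035 + 0.026595 + 0.07686 + 0.0048 = 0.146124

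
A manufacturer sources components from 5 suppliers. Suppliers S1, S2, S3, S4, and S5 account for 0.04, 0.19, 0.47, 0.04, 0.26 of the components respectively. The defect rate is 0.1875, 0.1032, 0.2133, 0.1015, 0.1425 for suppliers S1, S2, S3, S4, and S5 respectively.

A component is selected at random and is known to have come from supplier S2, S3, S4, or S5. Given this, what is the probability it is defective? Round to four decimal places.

P(D|S) ≈ 0.1677

Let S = {S2, S3, S4, S5}.
P(S) = 0.19 + 0.47 + 0.04 + 0.26 = 0.96.
P(D ∩ S) = 0.1032·0.19 + 0.2133·0.47 + 0.1015·0.04 + 0.1425·0.26 = 0.019608 + 0.100251 + 0.00406 + 0.03705 = 0.160969.
P(D | S) = 0.160969 / 0.96 = 0.167676…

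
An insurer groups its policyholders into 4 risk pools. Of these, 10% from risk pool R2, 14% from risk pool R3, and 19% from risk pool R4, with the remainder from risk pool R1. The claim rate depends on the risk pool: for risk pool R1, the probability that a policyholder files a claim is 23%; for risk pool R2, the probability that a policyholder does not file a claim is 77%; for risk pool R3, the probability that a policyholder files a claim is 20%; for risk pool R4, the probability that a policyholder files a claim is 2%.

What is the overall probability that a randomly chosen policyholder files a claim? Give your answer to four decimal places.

P(R1) = 1 − (0.1 + 0.14 + 0.19) = 0.57.
P(C|R2) = 1 − 0.77 = 0.23.
P(C) = P(C|R1)·P(R1) + P(C|R2)·P(R2) + P(C|R3)·P(R3) + P(C|R4)·P(R4)
      = 0.23·0.57 + 0.23·0.1 + 0.2·0.14 + 0.02·0.19
      = 0.1311 + 0.023 + 0.028 + 0.0038 = 0.1859

0.1859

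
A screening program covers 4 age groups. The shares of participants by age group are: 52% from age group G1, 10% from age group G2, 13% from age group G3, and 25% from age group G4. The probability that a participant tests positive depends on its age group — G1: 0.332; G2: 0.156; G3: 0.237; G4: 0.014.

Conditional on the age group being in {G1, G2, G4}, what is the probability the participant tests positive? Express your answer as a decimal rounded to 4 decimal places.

Let S = {G1, G2, G4}.
P(S) = 0.52 + 0.1 + 0.25 = 0.87.
P(T ∩ S) = 0.332·0.52 + 0.156·0.1 + 0.014·0.25 = 0.17264 + 0.0156 + 0.0035 = 0.19174.
P(T | S) = 0.19174 / 0.87 = 0.220391…

0.2204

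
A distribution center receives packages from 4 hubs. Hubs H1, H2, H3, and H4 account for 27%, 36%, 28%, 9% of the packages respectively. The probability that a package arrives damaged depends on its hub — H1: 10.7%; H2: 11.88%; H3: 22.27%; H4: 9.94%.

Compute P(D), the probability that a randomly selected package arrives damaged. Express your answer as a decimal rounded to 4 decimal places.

P(D) ≈ 0.1430

By the law of total probability,
P(D) = P(D|H1)·P(H1) + P(D|H2)·P(H2) + P(D|H3)·P(H3) + P(D|H4)·P(H4)
      = 0.107·0.27 + 0.1188·0.36 + 0.2227·0.28 + 0.0994·0.09
      = 0.02889 + 0.042768 + 0.062356 + 0.008946 = 0.14296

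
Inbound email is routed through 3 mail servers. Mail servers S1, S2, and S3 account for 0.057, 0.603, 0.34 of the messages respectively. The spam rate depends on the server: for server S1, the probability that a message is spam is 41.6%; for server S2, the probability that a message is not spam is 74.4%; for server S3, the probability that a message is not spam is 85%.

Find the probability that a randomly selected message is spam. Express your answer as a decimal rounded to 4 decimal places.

P(S) ≈ 0.2291

P(S|S2) = 1 − 0.744 = 0.256.
P(S|S3) = 1 − 0.85 = 0.15.
P(S) = P(S|S1)·P(S1) + P(S|S2)·P(S2) + P(S|S3)·P(S3)
      = 0.416·0.057 + 0.256·0.603 + 0.15·0.34
      = 0.023712 + 0.154368 + 0.051 = 0.22908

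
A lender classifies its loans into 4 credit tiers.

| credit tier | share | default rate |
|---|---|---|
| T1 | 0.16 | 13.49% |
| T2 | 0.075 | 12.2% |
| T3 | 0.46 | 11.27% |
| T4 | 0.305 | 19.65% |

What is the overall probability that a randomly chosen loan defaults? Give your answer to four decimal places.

0.1425

Using total probability over the partition,
P(D) = P(D|T1)·P(T1) + P(D|T2)·P(T2) + P(D|T3)·P(T3) + P(D|T4)·P(T4)
      = 0.1349·0.16 + 0.122·0.075 + 0.1127·0.46 + 0.1965·0.305
      = 0.021584 + 0.00915 + 0.051842 + 0.0599325 = 0.1425085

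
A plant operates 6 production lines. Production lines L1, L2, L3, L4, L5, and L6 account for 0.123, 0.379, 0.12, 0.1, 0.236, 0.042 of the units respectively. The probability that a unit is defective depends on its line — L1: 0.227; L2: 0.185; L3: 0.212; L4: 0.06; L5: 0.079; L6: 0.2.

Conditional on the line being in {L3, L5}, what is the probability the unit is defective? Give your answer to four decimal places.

Let S = {L3, L5}.
P(S) = 0.12 + 0.236 = 0.356.
P(D ∩ S) = 0.212·0.12 + 0.079·0.236 = 0.02544 + 0.018644 = 0.044084.
P(D | S) = 0.044084 / 0.356 = 0.123831…

P(D|S) ≈ 0.1238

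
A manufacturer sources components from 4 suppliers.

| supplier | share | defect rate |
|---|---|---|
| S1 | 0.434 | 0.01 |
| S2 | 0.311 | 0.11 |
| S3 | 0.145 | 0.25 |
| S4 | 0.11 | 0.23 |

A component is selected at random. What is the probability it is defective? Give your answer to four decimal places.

P(D) = P(D|S1)·P(S1) + P(D|S2)·P(S2) + P(D|S3)·P(S3) + P(D|S4)·P(S4)
      = 0.01·0.434 + 0.11·0.311 + 0.25·0.145 + 0.23·0.11
      = 0.00434 + 0.03421 + 0.03625 + 0.0253 = 0.1001

0.1001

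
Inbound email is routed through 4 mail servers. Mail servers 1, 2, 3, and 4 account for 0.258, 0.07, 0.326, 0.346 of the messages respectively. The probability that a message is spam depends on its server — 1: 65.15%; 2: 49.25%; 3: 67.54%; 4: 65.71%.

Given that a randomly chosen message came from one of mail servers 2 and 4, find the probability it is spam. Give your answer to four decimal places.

Let J = {2, 4}.
P(J) = 0.07 + 0.346 = 0.416.
P(S ∩ J) = 0.4925·0.07 + 0.6571·0.346 = 0.034475 + 0.2273566 = 0.2618316.
P(S | J) = 0.2618316 / 0.416 = 0.629403…

P(S|J) ≈ 0.6294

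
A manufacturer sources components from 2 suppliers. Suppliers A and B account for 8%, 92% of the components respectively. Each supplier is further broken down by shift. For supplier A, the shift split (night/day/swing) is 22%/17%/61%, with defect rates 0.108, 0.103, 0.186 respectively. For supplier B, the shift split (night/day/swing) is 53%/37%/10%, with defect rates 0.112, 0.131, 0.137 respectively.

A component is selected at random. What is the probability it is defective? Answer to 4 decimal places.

P(D|A) = 0.22·0.108 + 0.17·0.103 + 0.61·0.186 = 0.02376 + 0.01751 + 0.11346 = 0.15473
P(D|B) = 0.53·0.112 + 0.37·0.131 + 0.1·0.137 = 0.05936 + 0.04847 + 0.0137 = 0.12153
Then overall,
P(D) = 0.08·0.15473 + 0.92·0.12153
      = 0.0123784 + 0.1118076 = 0.124186

P(D) ≈ 0.1242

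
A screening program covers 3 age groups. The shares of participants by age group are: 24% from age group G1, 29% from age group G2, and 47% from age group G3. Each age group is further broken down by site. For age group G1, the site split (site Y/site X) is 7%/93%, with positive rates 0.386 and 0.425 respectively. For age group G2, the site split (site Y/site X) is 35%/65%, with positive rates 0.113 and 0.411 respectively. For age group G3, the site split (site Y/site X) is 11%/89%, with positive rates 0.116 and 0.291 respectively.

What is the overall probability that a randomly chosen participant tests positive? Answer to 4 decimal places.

P(T|G1) = 0.07·0.386 + 0.93·0.425 = 0.02702 + 0.39525 = 0.42227
P(T|G2) = 0.35·0.113 + 0.65·0.411 = 0.03955 + 0.26715 = 0.3067
P(T|G3) = 0.11·0.116 + 0.89·0.291 = 0.01276 + 0.25899 = 0.27175
Then overall,
P(T) = 0.24·0.42227 + 0.29·0.3067 + 0.47·0.27175
      = 0.1013448 + 0.088943 + 0.1277225 = 0.3180103

0.3180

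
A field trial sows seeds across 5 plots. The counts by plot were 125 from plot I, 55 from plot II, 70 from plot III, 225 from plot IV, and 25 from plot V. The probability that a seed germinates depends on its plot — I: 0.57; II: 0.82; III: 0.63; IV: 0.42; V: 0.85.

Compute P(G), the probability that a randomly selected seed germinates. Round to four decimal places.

Total: 125 + 55 + 70 + 225 + 25 = 500.
P(I) = 125/500 = 0.25. P(II) = 55/500 = 0.11. P(III) = 70/500 = 0.14. P(IV) = 225/500 = 0.45. P(V) = 25/500 = 0.05.
P(G) = P(G|I)·P(I) + P(G|II)·P(II) + P(G|III)·P(III) + P(G|IV)·P(IV) + P(G|V)·P(V)
      = 0.57·0.25 + 0.82·0.11 + 0.63·0.14 + 0.42·0.45 + 0.85·0.05
      = 0.1425 + 0.0902 + 0.0882 + 0.189 + 0.0425 = 0.5524

0.5524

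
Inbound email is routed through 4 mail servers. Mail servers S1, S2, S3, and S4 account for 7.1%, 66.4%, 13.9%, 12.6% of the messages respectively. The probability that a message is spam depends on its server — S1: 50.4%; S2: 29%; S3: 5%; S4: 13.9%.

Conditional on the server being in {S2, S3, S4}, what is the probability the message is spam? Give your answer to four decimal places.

Let J = {S2, S3, S4}.
P(J) = 0.664 + 0.139 + 0.126 = 0.929.
P(S ∩ J) = 0.29·0.664 + 0.05·0.139 + 0.139·0.126 = 0.19256 + 0.00695 + 0.017514 = 0.217024.
P(S | J) = 0.217024 / 0.929 = 0.233610…

P(S|J) ≈ 0.2336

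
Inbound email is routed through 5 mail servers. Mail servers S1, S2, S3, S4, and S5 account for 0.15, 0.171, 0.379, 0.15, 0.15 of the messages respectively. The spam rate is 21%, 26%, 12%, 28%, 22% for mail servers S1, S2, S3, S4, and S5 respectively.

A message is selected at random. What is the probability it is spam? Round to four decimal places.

P(S) ≈ 0.1964

P(S) = P(S|S1)·P(S1) + P(S|S2)·P(S2) + P(S|S3)·P(S3) + P(S|S4)·P(S4) + P(S|S5)·P(S5)
      = 0.21·0.15 + 0.26·0.171 + 0.12·0.379 + 0.28·0.15 + 0.22·0.15
      = 0.0315 + 0.04446 + 0.04548 + 0.042 + 0.033 = 0.19644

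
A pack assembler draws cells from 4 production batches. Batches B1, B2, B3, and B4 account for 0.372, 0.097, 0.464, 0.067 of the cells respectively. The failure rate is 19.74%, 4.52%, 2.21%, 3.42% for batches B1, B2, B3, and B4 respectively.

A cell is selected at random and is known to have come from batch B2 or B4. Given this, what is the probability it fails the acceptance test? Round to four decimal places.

0.0407

Let S = {B2, B4}.
P(S) = 0.097 + 0.067 = 0.164.
P(F ∩ S) = 0.0452·0.097 + 0.0342·0.067 = 0.0043844 + 0.0022914 = 0.0066758.
P(F | S) = 0.0066758 / 0.164 = 0.040706…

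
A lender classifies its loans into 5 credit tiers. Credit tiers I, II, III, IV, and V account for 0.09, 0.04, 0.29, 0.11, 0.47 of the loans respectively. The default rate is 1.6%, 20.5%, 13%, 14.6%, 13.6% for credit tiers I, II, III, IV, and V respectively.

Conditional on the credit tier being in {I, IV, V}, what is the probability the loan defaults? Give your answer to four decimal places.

Let S = {I, IV, V}.
P(S) = 0.09 + 0.11 + 0.47 = 0.67.
P(D ∩ S) = 0.016·0.09 + 0.146·0.11 + 0.136·0.47 = 0.00144 + 0.01606 + 0.06392 = 0.08142.
P(D | S) = 0.08142 / 0.67 = 0.121522…

P(D|S) ≈ 0.1215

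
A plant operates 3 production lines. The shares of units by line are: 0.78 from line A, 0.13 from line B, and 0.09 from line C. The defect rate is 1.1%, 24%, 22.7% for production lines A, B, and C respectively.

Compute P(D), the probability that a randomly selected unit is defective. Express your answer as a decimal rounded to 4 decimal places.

P(D) = P(D|A)·P(A) + P(D|B)·P(B) + P(D|C)·P(C)
      = 0.011·0.78 + 0.24·0.13 + 0.227·0.09
      = 0.00858 + 0.0312 + 0.02043 = 0.06021

0.0602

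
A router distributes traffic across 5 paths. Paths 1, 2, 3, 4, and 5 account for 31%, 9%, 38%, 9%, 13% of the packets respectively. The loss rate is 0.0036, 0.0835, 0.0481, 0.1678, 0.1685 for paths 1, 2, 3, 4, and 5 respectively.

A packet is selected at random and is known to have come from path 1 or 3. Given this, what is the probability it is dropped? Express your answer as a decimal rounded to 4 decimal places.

0.0281

Let S = {1, 3}.
P(S) = 0.31 + 0.38 = 0.69.
P(L ∩ S) = 0.0036·0.31 + 0.0481·0.38 = 0.001116 + 0.018278 = 0.019394.
P(L | S) = 0.019394 / 0.69 = 0.028107…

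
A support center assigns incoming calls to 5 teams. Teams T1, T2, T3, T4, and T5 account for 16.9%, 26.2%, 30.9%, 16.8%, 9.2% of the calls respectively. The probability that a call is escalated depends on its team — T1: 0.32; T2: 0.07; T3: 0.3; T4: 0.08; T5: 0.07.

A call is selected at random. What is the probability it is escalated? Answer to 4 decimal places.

P(E) = P(E|T1)·P(T1) + P(E|T2)·P(T2) + P(E|T3)·P(T3) + P(E|T4)·P(T4) + P(E|T5)·P(T5)
      = 0.32·0.169 + 0.07·0.262 + 0.3·0.309 + 0.08·0.168 + 0.07·0.092
      = 0.05408 + 0.01834 + 0.0927 + 0.01344 + 0.00644 = 0.185

P(E) ≈ 0.1850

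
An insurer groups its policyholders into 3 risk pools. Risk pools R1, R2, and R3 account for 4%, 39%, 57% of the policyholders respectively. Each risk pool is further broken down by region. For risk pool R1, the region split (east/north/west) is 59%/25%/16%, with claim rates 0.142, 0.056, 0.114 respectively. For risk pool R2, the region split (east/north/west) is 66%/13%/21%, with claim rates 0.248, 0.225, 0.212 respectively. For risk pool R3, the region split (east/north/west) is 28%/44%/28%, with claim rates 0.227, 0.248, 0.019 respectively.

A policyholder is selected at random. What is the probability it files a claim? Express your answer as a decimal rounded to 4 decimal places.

P(C) ≈ 0.1987

P(C|R1) = 0.59·0.142 + 0.25·0.056 + 0.16·0.114 = 0.08378 + 0.014 + 0.01824 = 0.11602
P(C|R2) = 0.66·0.248 + 0.13·0.225 + 0.21·0.212 = 0.16368 + 0.02925 + 0.04452 = 0.23745
P(C|R3) = 0.28·0.227 + 0.44·0.248 + 0.28·0.019 = 0.06356 + 0.10912 + 0.00532 = 0.178
Then overall,
P(C) = 0.04·0.11602 + 0.39·0.23745 + 0.57·0.178
      = 0.0046408 + 0.0926055 + 0.10146 = 0.1987063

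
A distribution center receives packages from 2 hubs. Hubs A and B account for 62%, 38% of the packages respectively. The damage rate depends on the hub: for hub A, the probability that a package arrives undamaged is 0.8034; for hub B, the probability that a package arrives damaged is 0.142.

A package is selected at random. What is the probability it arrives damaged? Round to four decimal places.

P(D|A) = 1 − 0.8034 = 0.1966.
Summing over the partition,
P(D) = P(D|A)·P(A) + P(D|B)·P(B)
      = 0.1966·0.62 + 0.142·0.38
      = 0.121892 + 0.05396 = 0.175852

0.1759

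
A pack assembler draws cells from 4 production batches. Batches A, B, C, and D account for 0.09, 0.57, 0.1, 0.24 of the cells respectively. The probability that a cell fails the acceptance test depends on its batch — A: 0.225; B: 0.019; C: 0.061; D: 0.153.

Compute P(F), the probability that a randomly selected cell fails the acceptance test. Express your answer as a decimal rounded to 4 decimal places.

P(F) ≈ 0.0739

P(F) = P(F|A)·P(A) + P(F|B)·P(B) + P(F|C)·P(C) + P(F|D)·P(D)
      = 0.225·0.09 + 0.019·0.57 + 0.061·0.1 + 0.153·0.24
      = 0.02025 + 0.01083 + 0.0061 + 0.03672 = 0.0739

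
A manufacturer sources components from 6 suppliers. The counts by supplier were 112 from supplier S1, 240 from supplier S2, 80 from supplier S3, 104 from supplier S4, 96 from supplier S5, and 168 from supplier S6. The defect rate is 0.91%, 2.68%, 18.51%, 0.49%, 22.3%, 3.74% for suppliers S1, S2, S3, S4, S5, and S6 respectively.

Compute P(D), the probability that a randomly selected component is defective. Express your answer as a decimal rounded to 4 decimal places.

Total: 112 + 240 + 80 + 104 + 96 + 168 = 800.
P(S1) = 112/800 = 0.14. P(S2) = 240/800 = 0.3. P(S3) = 80/800 = 0.1. P(S4) = 104/800 = 0.13. P(S5) = 96/800 = 0.12. P(S6) = 168/800 = 0.21.
Using total probability over the partition,
P(D) = P(D|S1)·P(S1) + P(D|S2)·P(S2) + P(D|S3)·P(S3) + P(D|S4)·P(S4) + P(D|S5)·P(S5) + P(D|S6)·P(S6)
      = 0.0091·0.14 + 0.0268·0.3 + 0.1851·0.1 + 0.0049·0.13 + 0.223·0.12 + 0.0374·0.21
      = 0.001274 + 0.00804 + 0.01851 + 0.000637 + 0.02676 + 0.007854 = 0.063075

P(D) ≈ 0.0631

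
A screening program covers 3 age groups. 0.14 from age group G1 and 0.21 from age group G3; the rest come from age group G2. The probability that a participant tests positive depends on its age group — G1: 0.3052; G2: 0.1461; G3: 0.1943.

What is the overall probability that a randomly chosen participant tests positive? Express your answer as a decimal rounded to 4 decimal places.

P(G2) = 1 − (0.14 + 0.21) = 0.65.
P(T) = P(T|G1)·P(G1) + P(T|G2)·P(G2) + P(T|G3)·P(G3)
      = 0.3052·0.14 + 0.1461·0.65 + 0.1943·0.21
      = 0.042728 + 0.094965 + 0.040803 = 0.178496

0.1785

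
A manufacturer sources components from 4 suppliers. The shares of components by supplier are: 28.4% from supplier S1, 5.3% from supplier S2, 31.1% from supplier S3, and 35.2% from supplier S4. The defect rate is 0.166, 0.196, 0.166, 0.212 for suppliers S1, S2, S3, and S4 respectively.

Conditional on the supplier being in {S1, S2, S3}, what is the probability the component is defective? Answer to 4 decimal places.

Let S = {S1, S2, S3}.
P(S) = 0.284 + 0.053 + 0.311 = 0.648.
P(D ∩ S) = 0.166·0.284 + 0.196·0.053 + 0.166·0.311 = 0.047144 + 0.010388 + 0.051626 = 0.109158.
P(D | S) = 0.109158 / 0.648 = 0.168454…

0.1685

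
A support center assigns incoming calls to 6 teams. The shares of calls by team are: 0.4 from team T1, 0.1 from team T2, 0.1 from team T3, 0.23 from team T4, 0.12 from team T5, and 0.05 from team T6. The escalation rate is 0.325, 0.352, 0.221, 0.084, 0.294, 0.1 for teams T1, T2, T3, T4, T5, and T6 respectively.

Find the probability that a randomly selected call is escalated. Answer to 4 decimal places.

P(E) ≈ 0.2469

By the law of total probability,
P(E) = P(E|T1)·P(T1) + P(E|T2)·P(T2) + P(E|T3)·P(T3) + P(E|T4)·P(T4) + P(E|T5)·P(T5) + P(E|T6)·P(T6)
      = 0.325·0.4 + 0.352·0.1 + 0.221·0.1 + 0.084·0.23 + 0.294·0.12 + 0.1·0.05
      = 0.13 + 0.0352 + 0.0221 + 0.01932 + 0.03528 + 0.005 = 0.2469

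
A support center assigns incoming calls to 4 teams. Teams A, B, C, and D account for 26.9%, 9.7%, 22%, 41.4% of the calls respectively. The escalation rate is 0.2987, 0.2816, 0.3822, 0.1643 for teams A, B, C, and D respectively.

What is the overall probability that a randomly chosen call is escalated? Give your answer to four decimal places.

P(E) ≈ 0.2598

By the law of total probability,
P(E) = P(E|A)·P(A) + P(E|B)·P(B) + P(E|C)·P(C) + P(E|D)·P(D)
      = 0.2987·0.269 + 0.2816·0.097 + 0.3822·0.22 + 0.1643·0.414
      = 0.0803503 + 0.0273152 + 0.084084 + 0.0680202 = 0.2597697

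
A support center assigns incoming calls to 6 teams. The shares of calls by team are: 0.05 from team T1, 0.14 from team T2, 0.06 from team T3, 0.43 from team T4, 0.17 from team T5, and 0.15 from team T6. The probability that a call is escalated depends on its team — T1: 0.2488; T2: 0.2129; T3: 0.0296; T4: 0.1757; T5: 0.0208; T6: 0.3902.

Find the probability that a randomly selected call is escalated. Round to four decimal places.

Summing over the partition,
P(E) = P(E|T1)·P(T1) + P(E|T2)·P(T2) + P(E|T3)·P(T3) + P(E|T4)·P(T4) + P(E|T5)·P(T5) + P(E|T6)·P(T6)
      = 0.2488·0.05 + 0.2129·0.14 + 0.0296·0.06 + 0.1757·0.43 + 0.0208·0.17 + 0.3902·0.15
      = 0.01244 + 0.029806 + 0.001776 + 0.075551 + 0.003536 + 0.05853 = 0.181639

0.1816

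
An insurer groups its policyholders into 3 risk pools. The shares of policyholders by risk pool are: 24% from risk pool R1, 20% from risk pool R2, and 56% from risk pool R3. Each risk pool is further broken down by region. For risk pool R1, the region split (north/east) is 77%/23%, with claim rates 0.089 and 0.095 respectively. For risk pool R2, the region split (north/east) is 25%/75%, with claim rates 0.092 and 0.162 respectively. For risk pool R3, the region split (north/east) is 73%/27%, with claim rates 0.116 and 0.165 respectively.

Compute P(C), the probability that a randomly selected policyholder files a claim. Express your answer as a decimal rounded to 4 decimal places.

P(C|R1) = 0.77·0.089 + 0.23·0.095 = 0.06853 + 0.02185 = 0.09038
P(C|R2) = 0.25·0.092 + 0.75·0.162 = 0.023 + 0.1215 = 0.1445
P(C|R3) = 0.73·0.116 + 0.27·0.165 = 0.08468 + 0.04455 = 0.12923
By total probability over the outer partition,
P(C) = 0.24·0.09038 + 0.2·0.1445 + 0.56·0.12923
      = 0.0216912 + 0.0289 + 0.0723688 = 0.12296

P(C) ≈ 0.1230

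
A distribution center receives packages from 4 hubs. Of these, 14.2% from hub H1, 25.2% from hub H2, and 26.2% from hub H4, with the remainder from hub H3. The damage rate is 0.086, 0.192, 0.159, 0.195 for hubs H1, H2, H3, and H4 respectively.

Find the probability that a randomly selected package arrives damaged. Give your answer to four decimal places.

0.1664

P(H3) = 1 − (0.142 + 0.252 + 0.262) = 0.344.
P(D) = P(D|H1)·P(H1) + P(D|H2)·P(H2) + P(D|H3)·P(H3) + P(D|H4)·P(H4)
      = 0.086·0.142 + 0.192·0.252 + 0.159·0.344 + 0.195·0.262
      = 0.012212 + 0.048384 + 0.054696 + 0.05109 = 0.166382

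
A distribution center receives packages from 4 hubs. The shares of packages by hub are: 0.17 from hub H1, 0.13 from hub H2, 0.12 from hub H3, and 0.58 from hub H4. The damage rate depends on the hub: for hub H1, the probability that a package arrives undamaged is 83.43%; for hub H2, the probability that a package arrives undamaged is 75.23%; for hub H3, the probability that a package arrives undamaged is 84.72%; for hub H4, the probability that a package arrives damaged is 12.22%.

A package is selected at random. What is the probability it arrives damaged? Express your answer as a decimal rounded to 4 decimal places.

P(D) ≈ 0.1496

P(D|H1) = 1 − 0.8343 = 0.1657.
P(D|H2) = 1 − 0.7523 = 0.2477.
P(D|H3) = 1 − 0.8472 = 0.1528.
P(D) = P(D|H1)·P(H1) + P(D|H2)·P(H2) + P(D|H3)·P(H3) + P(D|H4)·P(H4)
      = 0.1657·0.17 + 0.2477·0.13 + 0.1528·0.12 + 0.1222·0.58
      = 0.028169 + 0.032201 + 0.018336 + 0.070876 = 0.149582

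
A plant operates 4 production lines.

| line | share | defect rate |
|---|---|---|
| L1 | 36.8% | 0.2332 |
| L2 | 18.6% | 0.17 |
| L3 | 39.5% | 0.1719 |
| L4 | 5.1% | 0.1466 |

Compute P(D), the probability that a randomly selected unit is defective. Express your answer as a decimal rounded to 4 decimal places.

P(D) ≈ 0.1928

Using total probability over the partition,
P(D) = P(D|L1)·P(L1) + P(D|L2)·P(L2) + P(D|L3)·P(L3) + P(D|L4)·P(L4)
      = 0.2332·0.368 + 0.17·0.186 + 0.1719·0.395 + 0.1466·0.051
      = 0.0858176 + 0.03162 + 0.0679005 + 0.0074766 = 0.1928147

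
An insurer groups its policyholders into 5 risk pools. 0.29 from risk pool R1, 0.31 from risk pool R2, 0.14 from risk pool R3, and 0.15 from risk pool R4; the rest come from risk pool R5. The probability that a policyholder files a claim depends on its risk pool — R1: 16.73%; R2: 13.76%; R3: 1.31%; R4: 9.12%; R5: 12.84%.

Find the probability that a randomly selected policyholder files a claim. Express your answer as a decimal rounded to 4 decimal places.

P(C) ≈ 0.1208

P(R5) = 1 − (0.29 + 0.31 + 0.14 + 0.15) = 0.11.
P(C) = P(C|R1)·P(R1) + P(C|R2)·P(R2) + P(C|R3)·P(R3) + P(C|R4)·P(R4) + P(C|R5)·P(R5)
      = 0.1673·0.29 + 0.1376·0.31 + 0.0131·0.14 + 0.0912·0.15 + 0.1284·0.11
      = 0.048517 + 0.042656 + 0.001834 + 0.01368 + 0.014124 = 0.120811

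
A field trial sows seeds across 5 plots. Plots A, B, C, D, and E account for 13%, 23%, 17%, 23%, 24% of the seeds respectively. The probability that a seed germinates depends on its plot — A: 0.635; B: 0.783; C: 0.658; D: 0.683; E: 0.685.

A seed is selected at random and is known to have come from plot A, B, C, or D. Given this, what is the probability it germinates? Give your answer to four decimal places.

0.6995

Let S = {A, B, C, D}.
P(S) = 0.13 + 0.23 + 0.17 + 0.23 = 0.76.
P(G ∩ S) = 0.635·0.13 + 0.783·0.23 + 0.658·0.17 + 0.683·0.23 = 0.08255 + 0.18009 + 0.11186 + 0.15709 = 0.53159.
P(G | S) = 0.53159 / 0.76 = 0.699461…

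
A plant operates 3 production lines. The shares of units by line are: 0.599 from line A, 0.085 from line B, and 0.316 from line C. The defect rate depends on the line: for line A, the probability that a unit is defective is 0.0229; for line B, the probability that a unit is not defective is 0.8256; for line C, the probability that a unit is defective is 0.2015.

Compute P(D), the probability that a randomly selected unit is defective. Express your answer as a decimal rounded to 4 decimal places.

P(D|B) = 1 − 0.8256 = 0.1744.
P(D) = P(D|A)·P(A) + P(D|B)·P(B) + P(D|C)·P(C)
      = 0.0229·0.599 + 0.1744·0.085 + 0.2015·0.316
      = 0.0137171 + 0.014824 + 0.063674 = 0.0922151

0.0922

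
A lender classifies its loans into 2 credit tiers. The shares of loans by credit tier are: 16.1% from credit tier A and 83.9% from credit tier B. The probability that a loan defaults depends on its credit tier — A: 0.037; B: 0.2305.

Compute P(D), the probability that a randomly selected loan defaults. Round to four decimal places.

P(D) ≈ 0.1993

P(D) = P(D|A)·P(A) + P(D|B)·P(B)
      = 0.037·0.161 + 0.2305·0.839
      = 0.005957 + 0.1933895 = 0.1993465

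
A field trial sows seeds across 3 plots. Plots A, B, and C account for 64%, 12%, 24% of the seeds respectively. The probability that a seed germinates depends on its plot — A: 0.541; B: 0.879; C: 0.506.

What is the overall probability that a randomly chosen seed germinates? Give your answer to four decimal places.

Summing over the partition,
P(G) = P(G|A)·P(A) + P(G|B)·P(B) + P(G|C)·P(C)
      = 0.541·0.64 + 0.879·0.12 + 0.506·0.24
      = 0.34624 + 0.10548 + 0.12144 = 0.57316

0.5732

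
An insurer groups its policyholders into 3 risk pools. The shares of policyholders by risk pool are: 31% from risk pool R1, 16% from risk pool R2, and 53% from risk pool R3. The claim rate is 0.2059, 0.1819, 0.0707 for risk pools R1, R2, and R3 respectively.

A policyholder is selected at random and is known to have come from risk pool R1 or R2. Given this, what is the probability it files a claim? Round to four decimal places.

P(C|S) ≈ 0.1977

Let S = {R1, R2}.
P(S) = 0.31 + 0.16 = 0.47.
P(C ∩ S) = 0.2059·0.31 + 0.1819·0.16 = 0.063829 + 0.029104 = 0.092933.
P(C | S) = 0.092933 / 0.47 = 0.197730…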